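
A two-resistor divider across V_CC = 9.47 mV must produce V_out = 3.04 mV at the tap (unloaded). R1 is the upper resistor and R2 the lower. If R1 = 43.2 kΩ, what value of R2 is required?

R2 ≈ 20.4 kΩ

Required fraction k = V_out/V_CC = 0.3210.
Rearranging, R2 = R1·k/(1−k) = 43.2 × 0.4728 = 20.42 kΩ.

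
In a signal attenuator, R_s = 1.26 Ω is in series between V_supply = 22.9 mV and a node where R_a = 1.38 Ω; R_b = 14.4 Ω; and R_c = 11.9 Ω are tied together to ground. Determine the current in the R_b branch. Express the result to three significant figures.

Parallel bank: R_p = 1/(1/1.38 + 1/14.4 + 1/11.9) = 1.139 Ω.
V_A by voltage divider: V_A = 22.9 × 1.139/(1.26 + 1.139) = 10.87 mV.
I(R_b) = V_A / R_b = 10.87/14.4 = 0.7550 mA.
(Equivalently: I_total = 9.546 mA, then current-divider fraction G_k/ΣG = 0.07908.)

I ≈ 0.755 mA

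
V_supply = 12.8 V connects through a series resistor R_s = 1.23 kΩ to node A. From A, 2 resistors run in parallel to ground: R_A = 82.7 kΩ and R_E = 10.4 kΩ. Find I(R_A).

I ≈ 0.137 mA

Equivalent of the parallel group: R_p = 9.238 kΩ.
V_A = 12.8 × 9.238/10.47 = 11.30 V.
Branch current I = V_A/R_A = 11.30/82.7 = 0.1366 mA.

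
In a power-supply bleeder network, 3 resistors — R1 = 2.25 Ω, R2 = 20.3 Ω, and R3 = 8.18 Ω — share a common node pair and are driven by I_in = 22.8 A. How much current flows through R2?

Total conductance ΣG = 1/2.25 + 1/20.3 + 1/8.18 = 0.6160 (units of 1/Ω).
R2 takes the fraction G_k/ΣG = 0.04926/0.6160 = 0.07998, so I = 22.8 × 0.07998 = 1.823 A.

I ≈ 1.82 A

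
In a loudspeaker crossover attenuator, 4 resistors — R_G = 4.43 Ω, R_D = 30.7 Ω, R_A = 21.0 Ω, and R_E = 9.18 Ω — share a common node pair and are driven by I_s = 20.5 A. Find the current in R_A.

I ≈ 2.35 A

ΣG = 1/4.43 + 1/30.7 + 1/21.0 + 1/9.18 = 0.4149.
Current divider: I(R_A) = I_s · G_k/ΣG = 20.5 × (0.04762/0.4149) = 20.5 × 0.1148 = 2.353 A.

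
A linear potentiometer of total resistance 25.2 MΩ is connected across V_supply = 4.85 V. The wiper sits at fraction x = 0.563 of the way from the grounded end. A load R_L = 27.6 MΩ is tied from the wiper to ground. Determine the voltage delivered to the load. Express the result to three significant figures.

V_out ≈ 2.23 V

The pot divides into 11.01 MΩ above the wiper and 14.19 MΩ below.
Lower segment in parallel with the load: 14.19 ‖ 27.6 = 9.371 MΩ.
Loaded-divider output: V_out = 4.85 × 0.4597 = 2.230 V.
(Unloaded: V_out = x·V_supply = 2.73 V.)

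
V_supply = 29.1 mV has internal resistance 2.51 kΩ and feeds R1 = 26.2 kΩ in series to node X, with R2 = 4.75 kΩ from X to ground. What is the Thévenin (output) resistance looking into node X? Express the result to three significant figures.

R_th ≈ 4.08 kΩ

R1' = 2.51 + 26.2 = 28.71 kΩ (source resistance + R1).
Zeroing V_supply shorts the top of R1' to ground, so R_th = R1' ‖ R2 = 4.076 kΩ.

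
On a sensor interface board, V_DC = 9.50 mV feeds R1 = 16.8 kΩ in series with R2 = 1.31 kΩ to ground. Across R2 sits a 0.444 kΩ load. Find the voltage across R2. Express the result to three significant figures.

V_out ≈ 0.184 mV

R2 ‖ R_L = (1.31 × 0.444)/(1.31 + 0.444) = 0.3316 kΩ.
Voltage divider with the loaded lower leg: V_out = 9.50 × 0.3316/(16.8 + 0.3316) = 9.50 × 0.01936 = 0.1839 mV.
(Unloaded it would be 0.687 mV; the load pulls it down.)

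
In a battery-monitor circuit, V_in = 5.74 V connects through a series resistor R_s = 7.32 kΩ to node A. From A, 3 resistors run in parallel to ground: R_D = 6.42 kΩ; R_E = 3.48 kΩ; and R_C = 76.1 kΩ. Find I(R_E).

I ≈ 0.380 mA

Parallel bank: R_p = 1/(1/6.42 + 1/3.48 + 1/76.1) = 2.192 kΩ.
Node voltage V_A = V_in · R_p/(R_s + R_p) = 5.74 × 0.2304 = 1.323 V.
Branch current I = V_A/R_E = 1.323/3.48 = 0.3801 mA.
(Check via current divider: I_total = 0.6035 mA; share G_k/ΣG = 0.6298 → same result.)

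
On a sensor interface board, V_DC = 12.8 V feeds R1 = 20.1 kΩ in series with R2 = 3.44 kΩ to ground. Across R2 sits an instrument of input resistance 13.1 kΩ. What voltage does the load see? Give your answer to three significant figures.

V_out ≈ 1.53 V

First combine the lower leg with the load: R2 ‖ R_L = 2.725 kΩ.
Now apply the divider: V_out = 12.8 × 0.1194 = 1.528 V.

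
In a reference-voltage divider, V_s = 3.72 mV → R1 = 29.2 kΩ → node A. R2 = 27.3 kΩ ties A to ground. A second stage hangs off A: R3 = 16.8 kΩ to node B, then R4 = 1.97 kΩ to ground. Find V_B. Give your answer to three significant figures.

V_B ≈ 0.108 mV

Node A sees R2 in parallel with the series input of stage 2, R3 + R4 = 18.77 kΩ.
Effective lower resistance at A: R2 ‖ 18.77 = 11.12 kΩ.
First divider: V_A = V_s · 11.12/(29.2 + 11.12) = 1.026 mV.
V_B = V_A × 0.1050 = 0.1077 mV.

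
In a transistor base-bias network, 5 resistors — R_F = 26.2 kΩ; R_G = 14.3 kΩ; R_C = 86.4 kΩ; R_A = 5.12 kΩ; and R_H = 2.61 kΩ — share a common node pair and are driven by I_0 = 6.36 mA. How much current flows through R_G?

I ≈ 0.637 mA

Conductances: ΣG = 1/26.2 + 1/14.3 + 1/86.4 + 1/5.12 + 1/2.61 = 0.6981 (1/kΩ).
Current divider: I(R_G) = I_0 · G_k/ΣG = 6.36 × (0.06993/0.6981) = 6.36 × 0.1002 = 0.6371 mA.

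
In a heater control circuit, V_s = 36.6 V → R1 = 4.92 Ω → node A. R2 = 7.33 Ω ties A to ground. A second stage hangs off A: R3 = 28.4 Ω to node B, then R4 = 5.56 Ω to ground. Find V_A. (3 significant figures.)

V_A ≈ 20.2 V

The second stage (R3 + R4 = 33.96 Ω) loads node A in parallel with R2.
R2 ‖ (R3+R4) = 6.029 Ω.
V_A = 36.6 × 6.029/(4.92 + 6.029) = 20.15 V.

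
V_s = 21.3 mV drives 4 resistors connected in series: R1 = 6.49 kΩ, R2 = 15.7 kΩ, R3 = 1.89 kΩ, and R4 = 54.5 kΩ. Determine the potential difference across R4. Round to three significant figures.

Total series resistance ΣR = 6.49 + 15.7 + 1.89 + 54.5 = 78.58 kΩ.
V = V_s · R/ΣR = 21.3 × 0.6936 = 14.77 mV.

V ≈ 14.8 mV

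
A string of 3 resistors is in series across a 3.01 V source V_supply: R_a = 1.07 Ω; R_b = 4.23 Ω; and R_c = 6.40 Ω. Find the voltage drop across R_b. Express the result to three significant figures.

Series total: ΣR = 1.07 + 4.23 + 6.40 = 11.70 Ω.
V = V_supply · R/ΣR = 3.01 × 0.3615 = 1.088 V.

V ≈ 1.09 V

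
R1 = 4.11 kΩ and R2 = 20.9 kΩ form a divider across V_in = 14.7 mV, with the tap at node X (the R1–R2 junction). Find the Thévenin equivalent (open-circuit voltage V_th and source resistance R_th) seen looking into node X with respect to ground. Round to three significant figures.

V_th ≈ 12.3 mV, R_th ≈ 3.43 kΩ

Open-circuit (no load on X): V_th = V_in · R2/(R1 + R2) = 14.7 × 20.9/(4.110 + 20.9) = 12.28 mV.
With V_in suppressed (replaced by a short), R_th = R1 ‖ R2 = (4.110 × 20.9)/(4.110 + 20.9) = 3.435 kΩ.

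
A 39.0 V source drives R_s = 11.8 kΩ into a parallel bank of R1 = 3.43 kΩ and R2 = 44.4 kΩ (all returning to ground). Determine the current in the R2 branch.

Parallel bank: R_p = 1/(1/3.43 + 1/44.4) = 3.184 kΩ.
Node voltage V_A = V_supply · R_p/(R_s + R_p) = 39.0 × 0.2125 = 8.287 V.
I(R2) = V_A / R2 = 8.287/44.4 = 0.1867 mA.

I ≈ 0.187 mA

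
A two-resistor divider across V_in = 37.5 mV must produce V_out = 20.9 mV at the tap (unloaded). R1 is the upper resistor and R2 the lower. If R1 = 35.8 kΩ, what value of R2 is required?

R2 ≈ 45.1 kΩ

The divider ratio is R2/(R1+R2) = 20.9/37.5 = 0.5573.
So R2 = R1 · V_out/(V_in − V_out) = 35.8 × 20.9/(37.5 − 20.9) = 35.8 × 1.259 = 45.07 kΩ.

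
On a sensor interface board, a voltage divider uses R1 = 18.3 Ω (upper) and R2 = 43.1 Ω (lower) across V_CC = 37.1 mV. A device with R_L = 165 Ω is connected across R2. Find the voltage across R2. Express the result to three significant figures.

The load sits in parallel with R2, giving an effective lower resistance R2' = R2·R_L/(R2+R_L) = 34.17 Ω.
Then V_out = V_CC · R2'/(R1 + R2') = 37.1 × 34.17/52.47 = 24.16 mV.

V_out ≈ 24.2 mV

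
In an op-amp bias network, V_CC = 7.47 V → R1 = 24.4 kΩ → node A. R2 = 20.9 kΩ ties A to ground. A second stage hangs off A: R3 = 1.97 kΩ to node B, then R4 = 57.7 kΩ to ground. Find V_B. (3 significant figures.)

V_B ≈ 2.80 V

The second stage (R3 + R4 = 59.67 kΩ) loads node A in parallel with R2.
Effective lower resistance at A: R2 ‖ 59.67 = 15.48 kΩ.
So V_A = 7.47 × 0.3881 = 2.899 V.
V_B = V_A × 0.9670 = 2.804 V.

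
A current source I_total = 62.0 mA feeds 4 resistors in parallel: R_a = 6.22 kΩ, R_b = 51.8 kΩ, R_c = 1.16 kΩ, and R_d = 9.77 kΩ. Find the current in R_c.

I ≈ 46.7 mA

ΣG = 1/6.22 + 1/51.8 + 1/1.16 + 1/9.77 = 1.144.
Current divider: I(R_c) = I_total · G_k/ΣG = 62.0 × (0.8621/1.144) = 62.0 × 0.7532 = 46.70 mA.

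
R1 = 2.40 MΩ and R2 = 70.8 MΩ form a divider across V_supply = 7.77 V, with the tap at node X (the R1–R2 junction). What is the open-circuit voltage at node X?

V_th ≈ 7.52 V

V_th is the unloaded tap voltage: V_supply · R2/(R1+R2) = 7.77 × 0.9672 = 7.515 V.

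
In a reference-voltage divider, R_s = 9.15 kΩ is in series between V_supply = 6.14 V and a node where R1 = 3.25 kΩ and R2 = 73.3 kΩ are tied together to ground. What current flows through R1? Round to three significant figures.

I ≈ 0.479 mA

Equivalent of the parallel group: R_p = 3.112 kΩ.
V_A = 6.14 × 3.112/12.26 = 1.558 V.
Branch current I = V_A/R1 = 1.558/3.25 = 0.4795 mA.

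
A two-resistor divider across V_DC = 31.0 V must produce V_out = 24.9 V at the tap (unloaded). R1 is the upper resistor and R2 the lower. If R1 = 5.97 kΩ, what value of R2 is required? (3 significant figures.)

R2 ≈ 24.4 kΩ

V_out/V_DC = R2/(R1+R2) = 0.8032.
R2 = R1 · 0.8032/(1 − 0.8032) = 24.37 kΩ.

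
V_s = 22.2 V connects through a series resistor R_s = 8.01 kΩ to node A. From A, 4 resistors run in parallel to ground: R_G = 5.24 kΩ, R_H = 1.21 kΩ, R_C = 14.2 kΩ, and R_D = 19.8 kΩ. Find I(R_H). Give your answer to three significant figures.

I ≈ 1.81 mA

Equivalent of the parallel group: R_p = 0.8786 kΩ.
V_A = 22.2 × 0.8786/8.889 = 2.194 V.
I(R_H) = V_A / R_H = 2.194/1.21 = 1.813 mA.
(Equivalently: I_total = 2.498 mA, then current-divider fraction G_k/ΣG = 0.7261.)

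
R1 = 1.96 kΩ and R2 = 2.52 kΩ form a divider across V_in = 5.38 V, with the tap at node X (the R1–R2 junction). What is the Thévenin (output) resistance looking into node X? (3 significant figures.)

Zeroing V_in shorts the top of R1 to ground, so R_th = R1 ‖ R2 = 1.103 kΩ.

R_th ≈ 1.10 kΩ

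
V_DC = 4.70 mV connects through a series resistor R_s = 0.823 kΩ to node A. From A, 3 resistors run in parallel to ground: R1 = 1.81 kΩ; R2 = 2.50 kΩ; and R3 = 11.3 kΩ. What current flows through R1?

I ≈ 1.40 µA

Combine the parallel branches: R_p = (1/1.81 + 1/2.50 + 1/11.3)⁻¹ = 0.9606 kΩ.
V_A = 4.70 × 0.9606/1.784 = 2.531 mV.
I(R1) = V_A / R1 = 2.531/1.81 = 1.399 µA.
(Check via current divider: I_total = 2.635 µA; share G_k/ΣG = 0.5307 → same result.)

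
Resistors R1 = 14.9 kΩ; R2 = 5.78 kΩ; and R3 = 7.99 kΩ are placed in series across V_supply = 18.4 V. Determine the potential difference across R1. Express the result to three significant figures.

ΣR = 14.9 + 5.78 + 7.99 = 28.67 kΩ.
By the voltage-divider rule, V = 18.4 × 14.90/28.67 = 9.563 V.

V ≈ 9.56 V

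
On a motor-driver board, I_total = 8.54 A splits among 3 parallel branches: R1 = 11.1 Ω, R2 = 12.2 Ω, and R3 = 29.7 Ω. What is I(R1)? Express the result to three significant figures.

Total conductance ΣG = 1/11.1 + 1/12.2 + 1/29.7 = 0.2057 (units of 1/Ω).
Current divider: I(R1) = I_total · G_k/ΣG = 8.54 × (0.09009/0.2057) = 8.54 × 0.4379 = 3.740 A.

I ≈ 3.74 A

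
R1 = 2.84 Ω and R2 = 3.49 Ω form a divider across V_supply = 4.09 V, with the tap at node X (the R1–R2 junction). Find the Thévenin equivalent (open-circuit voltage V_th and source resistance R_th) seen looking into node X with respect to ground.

V_th is the unloaded tap voltage: V_supply · R2/(R1+R2) = 4.09 × 0.5513 = 2.255 V.
Looking into X with the source shorted: R_th = R1·R2/(R1+R2) = 2.840 × 3.49/6.330 = 1.566 Ω.

V_th ≈ 2.25 V, R_th ≈ 1.57 Ω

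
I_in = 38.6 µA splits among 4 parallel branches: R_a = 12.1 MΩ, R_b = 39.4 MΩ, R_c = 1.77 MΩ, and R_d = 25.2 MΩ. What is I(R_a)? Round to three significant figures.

I ≈ 4.48 µA

ΣG = 1/12.1 + 1/39.4 + 1/1.77 + 1/25.2 = 0.7127.
Current divider: I(R_a) = I_in · G_k/ΣG = 38.6 × (0.08264/0.7127) = 38.6 × 0.1160 = 4.476 µA.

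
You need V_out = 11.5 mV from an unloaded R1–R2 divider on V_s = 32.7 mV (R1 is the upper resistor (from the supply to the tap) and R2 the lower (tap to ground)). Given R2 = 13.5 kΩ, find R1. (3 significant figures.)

Required fraction k = V_out/V_s = 0.3517.
Rearranging, R1 = R2·(1−k)/k = 13.5 × 1.843 = 24.89 kΩ.

R1 ≈ 24.9 kΩ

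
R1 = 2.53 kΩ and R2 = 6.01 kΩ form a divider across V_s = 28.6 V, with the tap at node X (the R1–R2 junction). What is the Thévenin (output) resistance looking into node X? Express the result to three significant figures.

Zeroing V_s shorts the top of R1 to ground, so R_th = R1 ‖ R2 = 1.780 kΩ.

R_th ≈ 1.78 kΩ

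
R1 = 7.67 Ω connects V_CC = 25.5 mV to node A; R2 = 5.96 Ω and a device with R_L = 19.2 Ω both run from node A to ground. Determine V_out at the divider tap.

V_out ≈ 9.49 mV

First combine the lower leg with the load: R2 ‖ R_L = 4.548 Ω.
Now apply the divider: V_out = 25.5 × 0.3722 = 9.492 mV.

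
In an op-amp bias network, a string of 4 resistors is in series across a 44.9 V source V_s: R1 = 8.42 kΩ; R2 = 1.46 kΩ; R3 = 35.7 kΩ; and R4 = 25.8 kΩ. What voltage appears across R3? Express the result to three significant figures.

Total series resistance ΣR = 8.42 + 1.46 + 35.7 + 25.8 = 71.38 kΩ.
Voltage divider: V = V_s · (35.70 / 71.38) = 44.9 × 0.5001 = 22.46 V.

V ≈ 22.5 V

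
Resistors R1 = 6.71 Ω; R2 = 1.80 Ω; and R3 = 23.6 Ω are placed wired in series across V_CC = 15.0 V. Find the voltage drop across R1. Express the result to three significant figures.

Series total: ΣR = 6.71 + 1.80 + 23.6 = 32.11 Ω.
V = V_CC · R/ΣR = 15.0 × 0.2090 = 3.135 V.

V ≈ 3.13 V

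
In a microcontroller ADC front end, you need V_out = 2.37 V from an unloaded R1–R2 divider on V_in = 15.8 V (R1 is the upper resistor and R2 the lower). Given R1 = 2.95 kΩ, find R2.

R2 ≈ 0.521 kΩ

The divider ratio is R2/(R1+R2) = 2.37/15.8 = 0.1500.
Rearranging, R2 = R1·k/(1−k) = 2.95 × 0.1765 = 0.5206 kΩ.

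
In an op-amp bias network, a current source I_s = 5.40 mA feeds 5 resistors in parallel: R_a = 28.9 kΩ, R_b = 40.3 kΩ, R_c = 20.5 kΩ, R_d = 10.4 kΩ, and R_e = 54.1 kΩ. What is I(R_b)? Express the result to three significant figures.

Total conductance ΣG = 1/28.9 + 1/40.3 + 1/20.5 + 1/10.4 + 1/54.1 = 0.2228 (units of 1/kΩ).
Current divider: I(R_b) = I_s · G_k/ΣG = 5.40 × (0.02481/0.2228) = 5.40 × 0.1114 = 0.6013 mA.

I ≈ 0.601 mA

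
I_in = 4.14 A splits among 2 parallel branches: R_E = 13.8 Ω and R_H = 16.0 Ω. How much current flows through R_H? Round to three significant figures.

For two parallel branches, I_k = I_in · (other R)/(sum of R).
I(R_H) = 4.14 × 13.8/(13.8 + 16.0) = 4.14 × 0.4631 = 1.917 A.

I ≈ 1.92 A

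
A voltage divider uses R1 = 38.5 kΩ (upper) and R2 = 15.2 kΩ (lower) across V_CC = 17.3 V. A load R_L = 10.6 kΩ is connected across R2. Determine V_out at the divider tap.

First combine the lower leg with the load: R2 ‖ R_L = 6.245 kΩ.
Then V_out = V_CC · R2'/(R1 + R2') = 17.3 × 6.245/44.74 = 2.415 V.

V_out ≈ 2.41 V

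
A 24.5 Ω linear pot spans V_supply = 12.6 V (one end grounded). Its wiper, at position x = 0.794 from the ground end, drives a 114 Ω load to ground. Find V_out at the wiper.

Lower segment x·R_p = 19.45 Ω; upper segment (1−x)·R_p = 5.047 Ω.
(x·R_p) ‖ R_L = 16.62 Ω.
Loaded-divider output: V_out = 12.6 × 0.7670 = 9.665 V.
(Unloaded: V_out = x·V_supply = 10.0 V.)

V_out ≈ 9.66 V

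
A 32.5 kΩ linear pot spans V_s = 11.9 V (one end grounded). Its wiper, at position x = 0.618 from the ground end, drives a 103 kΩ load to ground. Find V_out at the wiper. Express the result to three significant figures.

Split the track: R_lower = x·R_p = 20.09 kΩ, R_upper = (1−x)·R_p = 12.42 kΩ.
R_L loads the lower segment: effective lower R = 16.81 kΩ.
Then V_out = V_s · 16.81/(12.42 + 16.81) = 6.844 V.

V_out ≈ 6.84 V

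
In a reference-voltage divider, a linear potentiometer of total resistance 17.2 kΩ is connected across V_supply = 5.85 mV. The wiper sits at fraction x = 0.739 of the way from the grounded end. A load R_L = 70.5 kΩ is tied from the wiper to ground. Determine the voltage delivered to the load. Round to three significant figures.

The pot divides into 4.489 kΩ above the wiper and 12.71 kΩ below.
R_L loads the lower segment: effective lower R = 10.77 kΩ.
Loaded-divider output: V_out = 5.85 × 0.7058 = 4.129 mV.

V_out ≈ 4.13 mV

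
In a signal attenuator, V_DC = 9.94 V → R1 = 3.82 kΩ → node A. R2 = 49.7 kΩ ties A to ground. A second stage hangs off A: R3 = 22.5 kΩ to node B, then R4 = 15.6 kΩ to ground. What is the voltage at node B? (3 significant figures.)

Looking into the second stage from A: R3 + R4 = 38.10 kΩ appears in parallel with R2.
Effective lower resistance at A: R2 ‖ 38.10 = 21.57 kΩ.
So V_A = 9.94 × 0.8495 = 8.444 V.
V_B = V_A × 0.4094 = 3.458 V.

V_B ≈ 3.46 V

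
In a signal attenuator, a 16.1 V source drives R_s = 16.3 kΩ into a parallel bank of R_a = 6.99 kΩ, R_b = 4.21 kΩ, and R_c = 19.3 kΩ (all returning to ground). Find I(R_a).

Equivalent of the parallel group: R_p = 2.313 kΩ.
Node voltage V_A = V_supply · R_p/(R_s + R_p) = 16.1 × 0.1243 = 2.000 V.
I(R_a) = V_A / R_a = 2.000/6.99 = 0.2862 mA.

I ≈ 0.286 mA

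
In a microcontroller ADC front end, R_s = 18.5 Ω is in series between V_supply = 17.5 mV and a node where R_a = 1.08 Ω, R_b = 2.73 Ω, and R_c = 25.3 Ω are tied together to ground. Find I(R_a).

I ≈ 0.632 mA

Equivalent of the parallel group: R_p = 0.7509 Ω.
Node voltage V_A = V_supply · R_p/(R_s + R_p) = 17.5 × 0.03901 = 0.6826 mV.
Branch current I = V_A/R_a = 0.6826/1.08 = 0.6320 mA.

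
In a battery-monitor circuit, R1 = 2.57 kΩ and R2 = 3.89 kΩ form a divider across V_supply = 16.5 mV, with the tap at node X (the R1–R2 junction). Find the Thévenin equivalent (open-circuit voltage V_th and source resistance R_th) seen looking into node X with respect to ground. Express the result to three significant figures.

V_th ≈ 9.94 mV, R_th ≈ 1.55 kΩ

Open-circuit (no load on X): V_th = V_supply · R2/(R1 + R2) = 16.5 × 3.89/(2.570 + 3.89) = 9.936 mV.
Looking into X with the source shorted: R_th = R1·R2/(R1+R2) = 2.570 × 3.89/6.460 = 1.548 kΩ.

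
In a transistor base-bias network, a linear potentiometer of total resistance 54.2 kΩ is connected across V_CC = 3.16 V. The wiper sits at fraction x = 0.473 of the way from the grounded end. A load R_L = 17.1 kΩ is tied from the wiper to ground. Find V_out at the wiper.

V_out ≈ 0.835 V

Split the track: R_lower = x·R_p = 25.64 kΩ, R_upper = (1−x)·R_p = 28.56 kΩ.
R_L loads the lower segment: effective lower R = 10.26 kΩ.
Then V_out = V_CC · 10.26/(28.56 + 10.26) = 0.8350 V.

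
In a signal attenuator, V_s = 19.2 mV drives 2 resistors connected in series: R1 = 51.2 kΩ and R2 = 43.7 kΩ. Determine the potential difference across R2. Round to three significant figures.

ΣR = 51.2 + 43.7 = 94.90 kΩ.
Voltage divider: V = V_s · (43.70 / 94.90) = 19.2 × 0.4605 = 8.841 mV.

V ≈ 8.84 mV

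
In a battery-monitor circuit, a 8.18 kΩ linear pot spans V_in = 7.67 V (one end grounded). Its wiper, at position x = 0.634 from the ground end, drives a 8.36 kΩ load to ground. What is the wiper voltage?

V_out ≈ 3.96 V

The pot divides into 2.994 kΩ above the wiper and 5.186 kΩ below.
R_L loads the lower segment: effective lower R = 3.201 kΩ.
Loaded-divider output: V_out = 7.67 × 0.5167 = 3.963 V.
(Unloaded: V_out = x·V_in = 4.86 V.)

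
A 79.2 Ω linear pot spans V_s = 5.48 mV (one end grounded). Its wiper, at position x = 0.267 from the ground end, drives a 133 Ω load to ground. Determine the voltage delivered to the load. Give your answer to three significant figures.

V_out ≈ 1.31 mV

The pot divides into 58.05 Ω above the wiper and 21.15 Ω below.
Lower segment in parallel with the load: 21.15 ‖ 133 = 18.25 Ω.
Then V_out = V_s · 18.25/(58.05 + 18.25) = 1.310 mV.
(Unloaded: V_out = x·V_s = 1.46 mV.)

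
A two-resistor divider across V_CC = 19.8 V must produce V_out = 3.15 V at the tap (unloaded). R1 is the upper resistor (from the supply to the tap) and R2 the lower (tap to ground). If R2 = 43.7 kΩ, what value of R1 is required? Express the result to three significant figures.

V_out/V_CC = R2/(R1+R2) = 0.1591.
So R1 = R2 · (V_CC/V_out − 1) = 43.7 × (19.8/3.15 − 1) = 43.7 × 5.286 = 231.0 kΩ.

R1 ≈ 231 kΩ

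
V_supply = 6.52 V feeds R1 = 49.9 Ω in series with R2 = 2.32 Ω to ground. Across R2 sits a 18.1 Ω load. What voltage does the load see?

First combine the lower leg with the load: R2 ‖ R_L = 2.056 Ω.
Now apply the divider: V_out = 6.52 × 0.03958 = 0.2581 V.

V_out ≈ 0.258 V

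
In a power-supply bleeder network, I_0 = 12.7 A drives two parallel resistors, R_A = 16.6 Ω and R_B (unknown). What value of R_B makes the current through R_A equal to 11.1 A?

In a two-way split, I_A/I_0 = R_B/(R_A + R_B).
11.1/12.7 = R_B/(R_A + R_B) → R_B = R_A · (0.8740)/(1 − 0.8740) = 16.6 × 6.938 = 115.2 Ω.

R_B ≈ 115 Ω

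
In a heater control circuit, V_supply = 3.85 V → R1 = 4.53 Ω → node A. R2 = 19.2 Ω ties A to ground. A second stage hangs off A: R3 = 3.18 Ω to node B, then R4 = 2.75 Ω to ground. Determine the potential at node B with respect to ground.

Looking into the second stage from A: R3 + R4 = 5.930 Ω appears in parallel with R2.
Effective lower resistance at A: R2 ‖ 5.930 = 4.531 Ω.
V_A = 3.85 × 4.531/(4.53 + 4.531) = 1.925 V.
V_B = V_A × 0.4637 = 0.8928 V.

V_B ≈ 0.893 V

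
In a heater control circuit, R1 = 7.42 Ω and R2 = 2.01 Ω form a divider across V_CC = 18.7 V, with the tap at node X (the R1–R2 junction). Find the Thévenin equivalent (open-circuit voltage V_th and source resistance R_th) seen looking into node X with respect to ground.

V_th ≈ 3.99 V, R_th ≈ 1.58 Ω

V_th is the unloaded tap voltage: V_CC · R2/(R1+R2) = 18.7 × 0.2131 = 3.986 V.
Zeroing V_CC shorts the top of R1 to ground, so R_th = R1 ‖ R2 = 1.582 Ω.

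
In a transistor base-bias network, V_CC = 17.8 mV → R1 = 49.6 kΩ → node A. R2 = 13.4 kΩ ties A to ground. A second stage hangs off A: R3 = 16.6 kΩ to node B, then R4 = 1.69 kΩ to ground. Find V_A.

V_A ≈ 2.40 mV

The second stage (R3 + R4 = 18.29 kΩ) loads node A in parallel with R2.
Effective lower resistance at A: R2 ‖ 18.29 = 7.734 kΩ.
So V_A = 17.8 × 0.1349 = 2.401 mV.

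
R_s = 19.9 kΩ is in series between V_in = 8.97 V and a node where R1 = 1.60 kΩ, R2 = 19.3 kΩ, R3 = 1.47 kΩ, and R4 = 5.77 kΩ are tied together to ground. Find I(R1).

Parallel bank: R_p = 1/(1/1.60 + 1/19.3 + 1/1.47 + 1/5.77) = 0.6534 kΩ.
Node voltage V_A = V_in · R_p/(R_s + R_p) = 8.97 × 0.03179 = 0.2852 V.
Branch current I = V_A/R1 = 0.2852/1.60 = 0.1782 mA.
(Check via current divider: I_total = 0.4364 mA; share G_k/ΣG = 0.4084 → same result.)

I ≈ 0.178 mA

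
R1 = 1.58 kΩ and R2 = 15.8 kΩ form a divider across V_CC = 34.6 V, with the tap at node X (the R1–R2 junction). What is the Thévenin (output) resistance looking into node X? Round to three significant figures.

With V_CC suppressed (replaced by a short), R_th = R1 ‖ R2 = (1.580 × 15.8)/(1.580 + 15.8) = 1.436 kΩ.

R_th ≈ 1.44 kΩ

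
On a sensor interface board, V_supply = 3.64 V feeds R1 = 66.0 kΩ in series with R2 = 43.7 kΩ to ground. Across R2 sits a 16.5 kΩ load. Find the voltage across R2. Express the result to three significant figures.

V_out ≈ 0.559 V

First combine the lower leg with the load: R2 ‖ R_L = 11.98 kΩ.
Then V_out = V_supply · R2'/(R1 + R2') = 3.64 × 11.98/77.98 = 0.5591 V.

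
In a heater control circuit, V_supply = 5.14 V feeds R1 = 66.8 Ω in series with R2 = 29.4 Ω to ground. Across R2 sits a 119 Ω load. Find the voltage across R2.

V_out ≈ 1.34 V

The load sits in parallel with R2, giving an effective lower resistance R2' = R2·R_L/(R2+R_L) = 23.58 Ω.
Voltage divider with the loaded lower leg: V_out = 5.14 × 23.58/(66.8 + 23.58) = 5.14 × 0.2609 = 1.341 V.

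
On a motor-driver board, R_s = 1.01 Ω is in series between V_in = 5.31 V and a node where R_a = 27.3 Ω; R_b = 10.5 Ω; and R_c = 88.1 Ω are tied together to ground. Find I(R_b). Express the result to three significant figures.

Combine the parallel branches: R_p = (1/27.3 + 1/10.5 + 1/88.1)⁻¹ = 6.982 Ω.
Node voltage V_A = V_in · R_p/(R_s + R_p) = 5.31 × 0.8736 = 4.639 V.
I(R_b) = V_A / R_b = 4.639/10.5 = 0.4418 A.

I ≈ 0.442 A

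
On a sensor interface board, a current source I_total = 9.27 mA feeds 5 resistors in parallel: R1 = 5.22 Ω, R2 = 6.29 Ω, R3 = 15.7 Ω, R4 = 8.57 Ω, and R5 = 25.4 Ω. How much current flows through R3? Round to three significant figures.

Conductances: ΣG = 1/5.22 + 1/6.29 + 1/15.7 + 1/8.57 + 1/25.4 = 0.5703 (1/Ω).
By the current-divider rule, I = I_total · G_k/ΣG = 9.27 × 0.1117 = 1.035 mA.

I ≈ 1.04 mA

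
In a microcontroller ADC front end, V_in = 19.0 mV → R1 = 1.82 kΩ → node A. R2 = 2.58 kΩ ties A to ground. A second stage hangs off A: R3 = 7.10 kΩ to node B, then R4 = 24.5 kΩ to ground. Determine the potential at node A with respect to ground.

Node A sees R2 in parallel with the series input of stage 2, R3 + R4 = 31.60 kΩ.
R2 ‖ (R3+R4) = 2.385 kΩ.
So V_A = 19.0 × 0.5672 = 10.78 mV.

V_A ≈ 10.8 mV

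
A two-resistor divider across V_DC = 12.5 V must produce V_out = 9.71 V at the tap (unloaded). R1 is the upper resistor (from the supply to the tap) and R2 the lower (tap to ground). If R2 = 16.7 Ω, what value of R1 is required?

V_out/V_DC = R2/(R1+R2) = 0.7768.
Rearranging, R1 = R2·(1−k)/k = 16.7 × 0.2873 = 4.798 Ω.

R1 ≈ 4.80 Ω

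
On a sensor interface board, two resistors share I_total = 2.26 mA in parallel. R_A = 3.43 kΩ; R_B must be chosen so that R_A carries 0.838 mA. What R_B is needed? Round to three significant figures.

In a two-way split, I_A/I_total = R_B/(R_A + R_B).
With f = 0.3708, R_B = R_A · f/(1−f) = 3.43 × 0.5893 = 2.021 kΩ.

R_B ≈ 2.02 kΩ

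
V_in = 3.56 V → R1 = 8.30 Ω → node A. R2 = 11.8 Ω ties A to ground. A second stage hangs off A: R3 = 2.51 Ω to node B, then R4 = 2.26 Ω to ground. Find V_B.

V_B ≈ 0.490 V

Node A sees R2 in parallel with the series input of stage 2, R3 + R4 = 4.770 Ω.
Effective lower resistance at A: R2 ‖ 4.770 = 3.397 Ω.
V_A = 3.56 × 3.397/(8.30 + 3.397) = 1.034 V.
V_B = V_A × 0.4738 = 0.4898 V.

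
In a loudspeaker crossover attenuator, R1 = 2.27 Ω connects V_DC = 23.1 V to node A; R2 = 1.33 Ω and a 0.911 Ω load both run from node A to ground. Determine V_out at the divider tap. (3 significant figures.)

V_out ≈ 4.44 V

First combine the lower leg with the load: R2 ‖ R_L = 0.5407 Ω.
Now apply the divider: V_out = 23.1 × 0.1924 = 4.444 V.
(Unloaded it would be 8.53 V; the load pulls it down.)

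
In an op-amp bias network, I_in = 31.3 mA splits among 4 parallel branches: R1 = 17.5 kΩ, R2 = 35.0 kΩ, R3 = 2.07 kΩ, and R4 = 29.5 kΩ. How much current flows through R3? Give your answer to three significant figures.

Total conductance ΣG = 1/17.5 + 1/35.0 + 1/2.07 + 1/29.5 = 0.6027 (units of 1/kΩ).
R3 takes the fraction G_k/ΣG = 0.4831/0.6027 = 0.8015, so I = 31.3 × 0.8015 = 25.09 mA.

I ≈ 25.1 mA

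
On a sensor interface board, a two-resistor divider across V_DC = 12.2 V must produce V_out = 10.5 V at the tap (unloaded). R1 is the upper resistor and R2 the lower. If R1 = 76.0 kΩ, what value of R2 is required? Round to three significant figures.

The divider ratio is R2/(R1+R2) = 10.5/12.2 = 0.8607.
So R2 = R1 · V_out/(V_DC − V_out) = 76.0 × 10.5/(12.2 − 10.5) = 76.0 × 6.176 = 469.4 kΩ.

R2 ≈ 469 kΩ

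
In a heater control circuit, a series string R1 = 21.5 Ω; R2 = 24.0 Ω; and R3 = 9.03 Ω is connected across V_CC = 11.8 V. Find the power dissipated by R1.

The common current is I = 11.8/54.53 = 0.2164 A.
P = I²R = 0.04683 × 21.5 = 1.007 W.

P ≈ 1.01 W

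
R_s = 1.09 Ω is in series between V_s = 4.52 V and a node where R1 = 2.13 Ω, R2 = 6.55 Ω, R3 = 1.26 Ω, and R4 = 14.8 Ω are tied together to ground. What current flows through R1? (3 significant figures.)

Parallel bank: R_p = 1/(1/2.13 + 1/6.55 + 1/1.26 + 1/14.8) = 0.6741 Ω.
V_A by voltage divider: V_A = 4.52 × 0.6741/(1.09 + 0.6741) = 1.727 V.
I(R1) = V_A / R1 = 1.727/2.13 = 0.8109 A.

I ≈ 0.811 A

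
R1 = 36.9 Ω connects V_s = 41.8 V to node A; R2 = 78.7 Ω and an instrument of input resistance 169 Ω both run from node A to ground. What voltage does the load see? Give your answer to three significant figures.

V_out ≈ 24.8 V

R2 ‖ R_L = (78.7 × 169)/(78.7 + 169) = 53.70 Ω.
Now apply the divider: V_out = 41.8 × 0.5927 = 24.77 V.
(Unloaded it would be 28.5 V; the load pulls it down.)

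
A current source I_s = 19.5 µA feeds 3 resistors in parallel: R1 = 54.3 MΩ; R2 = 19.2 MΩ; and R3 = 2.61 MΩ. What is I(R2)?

I ≈ 2.24 µA

ΣG = 1/54.3 + 1/19.2 + 1/2.61 = 0.4536.
R2 takes the fraction G_k/ΣG = 0.05208/0.4536 = 0.1148, so I = 19.5 × 0.1148 = 2.239 µA.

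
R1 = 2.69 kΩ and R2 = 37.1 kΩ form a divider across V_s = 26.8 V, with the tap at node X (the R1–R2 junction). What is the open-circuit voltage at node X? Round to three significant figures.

V_th ≈ 25.0 V

V_th is the unloaded tap voltage: V_s · R2/(R1+R2) = 26.8 × 0.9324 = 24.99 V.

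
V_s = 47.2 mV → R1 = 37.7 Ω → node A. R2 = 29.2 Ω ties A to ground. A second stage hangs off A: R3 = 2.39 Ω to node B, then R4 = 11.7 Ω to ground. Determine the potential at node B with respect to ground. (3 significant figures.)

Node A sees R2 in parallel with the series input of stage 2, R3 + R4 = 14.09 Ω.
R2 ‖ (R3+R4) = 9.504 Ω.
V_A = 47.2 × 9.504/(37.7 + 9.504) = 9.503 mV.
V_B = V_A × 0.8304 = 7.891 mV.

V_B ≈ 7.89 mV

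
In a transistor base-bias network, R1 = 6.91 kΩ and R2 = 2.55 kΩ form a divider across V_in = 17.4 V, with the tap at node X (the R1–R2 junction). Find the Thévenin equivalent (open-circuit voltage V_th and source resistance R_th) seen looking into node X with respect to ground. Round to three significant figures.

V_th ≈ 4.69 V, R_th ≈ 1.86 kΩ

With X open, the divider is unloaded: V_th = 17.4 × 2.55/9.460 = 4.690 V.
Zeroing V_in shorts the top of R1 to ground, so R_th = R1 ‖ R2 = 1.863 kΩ.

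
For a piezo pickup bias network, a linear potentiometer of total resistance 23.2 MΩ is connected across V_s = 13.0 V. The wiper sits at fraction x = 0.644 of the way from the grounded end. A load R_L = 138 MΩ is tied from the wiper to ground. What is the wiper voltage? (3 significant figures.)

V_out ≈ 8.06 V

The pot divides into 8.259 MΩ above the wiper and 14.94 MΩ below.
(x·R_p) ‖ R_L = 13.48 MΩ.
Then V_out = V_s · 13.48/(8.259 + 13.48) = 8.061 V.
(Unloaded: V_out = x·V_s = 8.37 V.)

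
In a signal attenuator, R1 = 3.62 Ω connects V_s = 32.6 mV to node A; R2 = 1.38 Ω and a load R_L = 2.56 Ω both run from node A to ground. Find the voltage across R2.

The load sits in parallel with R2, giving an effective lower resistance R2' = R2·R_L/(R2+R_L) = 0.8966 Ω.
Voltage divider with the loaded lower leg: V_out = 32.6 × 0.8966/(3.62 + 0.8966) = 32.6 × 0.1985 = 6.472 mV.

V_out ≈ 6.47 mV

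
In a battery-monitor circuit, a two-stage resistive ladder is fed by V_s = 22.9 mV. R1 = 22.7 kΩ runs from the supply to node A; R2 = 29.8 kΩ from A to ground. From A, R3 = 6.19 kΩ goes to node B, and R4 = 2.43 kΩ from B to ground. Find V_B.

Node A sees R2 in parallel with the series input of stage 2, R3 + R4 = 8.620 kΩ.
Effective lower resistance at A: R2 ‖ 8.620 = 6.686 kΩ.
So V_A = 22.9 × 0.2275 = 5.210 mV.
Then the unloaded second divider: V_B = V_A × R4/(R3+R4) = 5.210 × 0.2819 = 1.469 mV.

V_B ≈ 1.47 mV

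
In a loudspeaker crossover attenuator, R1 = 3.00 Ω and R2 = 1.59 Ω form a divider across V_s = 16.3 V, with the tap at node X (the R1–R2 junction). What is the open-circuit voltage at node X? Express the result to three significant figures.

V_th ≈ 5.65 V

Open-circuit (no load on X): V_th = V_s · R2/(R1 + R2) = 16.3 × 1.59/(3.000 + 1.59) = 5.646 V.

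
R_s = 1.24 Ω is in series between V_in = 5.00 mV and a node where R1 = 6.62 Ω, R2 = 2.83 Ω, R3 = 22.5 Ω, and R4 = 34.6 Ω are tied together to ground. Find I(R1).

I ≈ 0.440 mA

Equivalent of the parallel group: R_p = 1.731 Ω.
Node voltage V_A = V_in · R_p/(R_s + R_p) = 5.00 × 0.5826 = 2.913 mV.
I(R1) = V_A / R1 = 2.913/6.62 = 0.4400 mA.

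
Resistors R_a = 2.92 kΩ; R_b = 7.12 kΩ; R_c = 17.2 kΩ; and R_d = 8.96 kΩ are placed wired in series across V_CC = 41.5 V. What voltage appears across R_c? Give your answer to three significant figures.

Series total: ΣR = 2.92 + 7.12 + 17.2 + 8.96 = 36.20 kΩ.
By the voltage-divider rule, V = 41.5 × 17.20/36.20 = 19.72 V.

V ≈ 19.7 V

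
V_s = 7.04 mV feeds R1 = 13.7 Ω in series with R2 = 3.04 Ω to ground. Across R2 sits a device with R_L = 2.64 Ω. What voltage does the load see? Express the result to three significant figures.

First combine the lower leg with the load: R2 ‖ R_L = 1.413 Ω.
Now apply the divider: V_out = 7.04 × 0.09349 = 0.6582 mV.
(Unloaded it would be 1.28 mV; the load pulls it down.)

V_out ≈ 0.658 mV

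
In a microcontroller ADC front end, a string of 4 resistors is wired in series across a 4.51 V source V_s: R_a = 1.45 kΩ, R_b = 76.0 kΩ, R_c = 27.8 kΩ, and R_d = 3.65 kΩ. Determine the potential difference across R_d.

ΣR = 1.45 + 76.0 + 27.8 + 3.65 = 108.9 kΩ.
By the voltage-divider rule, V = 4.51 × 3.650/108.9 = 0.1512 V.

V ≈ 0.151 V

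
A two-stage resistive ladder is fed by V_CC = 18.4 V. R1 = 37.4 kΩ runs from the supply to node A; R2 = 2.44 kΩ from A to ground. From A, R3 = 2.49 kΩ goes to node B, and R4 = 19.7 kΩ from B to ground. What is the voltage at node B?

V_B ≈ 0.907 V

The second stage (R3 + R4 = 22.19 kΩ) loads node A in parallel with R2.
R2 ‖ (R3+R4) = 2.198 kΩ.
First divider: V_A = V_CC · 2.198/(37.4 + 2.198) = 1.021 V.
V_B = V_A × 0.8878 = 0.9068 V.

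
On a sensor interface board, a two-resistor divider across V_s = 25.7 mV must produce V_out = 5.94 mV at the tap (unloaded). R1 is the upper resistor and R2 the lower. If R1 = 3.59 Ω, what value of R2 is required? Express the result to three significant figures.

The divider ratio is R2/(R1+R2) = 5.94/25.7 = 0.2311.
Rearranging, R2 = R1·k/(1−k) = 3.59 × 0.3006 = 1.079 Ω.

R2 ≈ 1.08 Ω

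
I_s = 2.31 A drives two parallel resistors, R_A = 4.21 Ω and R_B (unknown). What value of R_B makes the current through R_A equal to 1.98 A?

R_B ≈ 25.3 Ω

In a two-way split, I_A/I_s = R_B/(R_A + R_B).
1.98/2.31 = R_B/(R_A + R_B) → R_B = R_A · (0.8571)/(1 − 0.8571) = 4.21 × 6.000 = 25.26 Ω.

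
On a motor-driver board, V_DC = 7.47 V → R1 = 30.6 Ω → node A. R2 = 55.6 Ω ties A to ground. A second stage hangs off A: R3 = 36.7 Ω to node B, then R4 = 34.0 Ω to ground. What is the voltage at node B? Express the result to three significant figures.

The second stage (R3 + R4 = 70.70 Ω) loads node A in parallel with R2.
Effective lower resistance at A: R2 ‖ 70.70 = 31.12 Ω.
V_A = 7.47 × 31.12/(30.6 + 31.12) = 3.767 V.
Stage 2 is unloaded, so V_B = V_A · R4/(R3+R4) = 3.767 × 34.0/70.70 = 1.811 V.

V_B ≈ 1.81 V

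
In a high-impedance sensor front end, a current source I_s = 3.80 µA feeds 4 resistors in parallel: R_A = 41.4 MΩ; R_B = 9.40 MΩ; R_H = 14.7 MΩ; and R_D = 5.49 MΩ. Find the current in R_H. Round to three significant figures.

I ≈ 0.679 µA

ΣG = 1/41.4 + 1/9.40 + 1/14.7 + 1/5.49 = 0.3807.
R_H takes the fraction G_k/ΣG = 0.06803/0.3807 = 0.1787, so I = 3.80 × 0.1787 = 0.6790 µA.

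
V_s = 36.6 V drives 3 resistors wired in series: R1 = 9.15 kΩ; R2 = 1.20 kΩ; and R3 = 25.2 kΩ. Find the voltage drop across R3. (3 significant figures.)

Total series resistance ΣR = 9.15 + 1.20 + 25.2 = 35.55 kΩ.
Voltage divider: V = V_s · (25.20 / 35.55) = 36.6 × 0.7089 = 25.94 V.

V ≈ 25.9 V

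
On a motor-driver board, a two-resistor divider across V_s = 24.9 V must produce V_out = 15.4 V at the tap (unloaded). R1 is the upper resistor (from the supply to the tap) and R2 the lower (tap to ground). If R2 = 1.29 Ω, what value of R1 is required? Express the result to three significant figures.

R1 ≈ 0.796 Ω

Required fraction k = V_out/V_s = 0.6185.
So R1 = R2 · (V_s/V_out − 1) = 1.29 × (24.9/15.4 − 1) = 1.29 × 0.6169 = 0.7958 Ω.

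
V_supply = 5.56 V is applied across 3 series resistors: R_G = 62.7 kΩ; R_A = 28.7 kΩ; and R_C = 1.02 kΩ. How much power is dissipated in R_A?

Series current I = V_supply/ΣR = 5.56/92.42 = 0.06016 mA.
P = I²R = 0.003619 × 28.7 = 0.1039 mW.

P ≈ 0.104 mW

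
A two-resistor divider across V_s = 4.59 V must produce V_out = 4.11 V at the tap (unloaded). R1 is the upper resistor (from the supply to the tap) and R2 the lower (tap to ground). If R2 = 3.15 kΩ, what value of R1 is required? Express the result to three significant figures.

Required fraction k = V_out/V_s = 0.8954.
Rearranging, R1 = R2·(1−k)/k = 3.15 × 0.1168 = 0.3679 kΩ.

R1 ≈ 0.368 kΩ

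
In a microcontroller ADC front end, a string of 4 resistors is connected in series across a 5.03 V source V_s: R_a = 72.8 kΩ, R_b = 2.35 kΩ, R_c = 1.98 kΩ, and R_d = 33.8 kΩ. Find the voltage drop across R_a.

Series total: ΣR = 72.8 + 2.35 + 1.98 + 33.8 = 110.9 kΩ.
V = V_s · R/ΣR = 5.03 × 0.6563 = 3.301 V.

V ≈ 3.30 V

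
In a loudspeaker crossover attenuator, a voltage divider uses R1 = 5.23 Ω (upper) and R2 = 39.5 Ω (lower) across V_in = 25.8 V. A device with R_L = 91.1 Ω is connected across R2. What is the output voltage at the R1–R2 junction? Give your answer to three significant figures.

First combine the lower leg with the load: R2 ‖ R_L = 27.55 Ω.
Then V_out = V_in · R2'/(R1 + R2') = 25.8 × 27.55/32.78 = 21.68 V.
(Unloaded it would be 22.8 V; the load pulls it down.)

V_out ≈ 21.7 V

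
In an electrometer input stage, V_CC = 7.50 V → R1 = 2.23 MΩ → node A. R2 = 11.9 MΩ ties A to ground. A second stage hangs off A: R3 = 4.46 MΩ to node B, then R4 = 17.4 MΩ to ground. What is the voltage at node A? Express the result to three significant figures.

V_A ≈ 5.82 V

Looking into the second stage from A: R3 + R4 = 21.86 MΩ appears in parallel with R2.
R2 ‖ (R3+R4) = 7.705 MΩ.
First divider: V_A = V_CC · 7.705/(2.23 + 7.705) = 5.817 V.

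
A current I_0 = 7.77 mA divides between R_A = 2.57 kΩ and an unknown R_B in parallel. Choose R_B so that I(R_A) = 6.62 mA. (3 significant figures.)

R_B ≈ 14.8 kΩ

In a two-way split, I_A/I_0 = R_B/(R_A + R_B).
With f = 0.8520, R_B = R_A · f/(1−f) = 2.57 × 5.757 = 14.79 kΩ.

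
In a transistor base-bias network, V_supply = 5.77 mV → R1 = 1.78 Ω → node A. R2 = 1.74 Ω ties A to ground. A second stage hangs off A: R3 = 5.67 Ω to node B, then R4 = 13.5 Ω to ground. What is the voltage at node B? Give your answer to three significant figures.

V_B ≈ 1.92 mV

The second stage (R3 + R4 = 19.17 Ω) loads node A in parallel with R2.
R2 ‖ (R3+R4) = 1.595 Ω.
First divider: V_A = V_supply · 1.595/(1.78 + 1.595) = 2.727 mV.
V_B = V_A × 0.7042 = 1.920 mV.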